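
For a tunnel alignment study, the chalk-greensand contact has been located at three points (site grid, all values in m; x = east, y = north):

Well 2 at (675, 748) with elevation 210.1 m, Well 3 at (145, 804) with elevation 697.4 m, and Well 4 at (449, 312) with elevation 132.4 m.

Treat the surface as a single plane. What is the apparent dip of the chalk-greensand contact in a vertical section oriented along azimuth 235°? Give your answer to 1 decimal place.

18.9°

Let the plane be z = a·x + b·y + c.
Well 3−Well 2: −530a + 56b = 487.3;  Well 4−Well 2: −226a − 436b = −77.7.
Solving gives a = −0.85384, b = 0.62080.
Unit vector along 235° is (sin 235°, cos 235°) = (-0.8192, -0.5736).
Slope in that direction = a·(-0.8192) + b·(-0.5736) = 0.34335.
Apparent dip = arctan|0.34335| = 18.9° (true dip is 46.6°, so apparent ≤ true as expected).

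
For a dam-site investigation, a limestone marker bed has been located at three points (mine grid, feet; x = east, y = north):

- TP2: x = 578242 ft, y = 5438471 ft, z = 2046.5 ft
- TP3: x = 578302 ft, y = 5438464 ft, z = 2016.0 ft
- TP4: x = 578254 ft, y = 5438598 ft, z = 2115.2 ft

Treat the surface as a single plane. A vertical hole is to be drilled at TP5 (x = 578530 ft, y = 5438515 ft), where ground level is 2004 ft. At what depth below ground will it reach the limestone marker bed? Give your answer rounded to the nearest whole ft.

59 ft

Two edge vectors: TP2→TP3 = (60, -7, -30.5), TP2→TP4 = (12, 127, 68.7).
Normal n = (TP2→TP3) × (TP2→TP4) = (3392.6, -4488, 7704).
So ∂z/∂x = −n_x/n_z = −0.44036864 and ∂z/∂y = −n_y/n_z = 0.58255452.
Intercept c from TP2: 2046.5 + 254639.64 − 3168205.85 = −2911519.70.
At (578530, 5438515): z_contact = −254766.5 + 3168231.5 − 2911519.70 = 1945.3 ft.
Depth below ground = 2004 − 1945.3 = 59 ft.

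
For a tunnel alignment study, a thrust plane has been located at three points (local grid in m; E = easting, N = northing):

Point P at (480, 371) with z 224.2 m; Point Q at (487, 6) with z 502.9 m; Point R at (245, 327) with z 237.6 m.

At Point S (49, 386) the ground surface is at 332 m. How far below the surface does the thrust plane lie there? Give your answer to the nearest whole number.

Two edge vectors: Point P→Point Q = (7, -365, 278.7), Point P→Point R = (-235, -44, 13.4).
Normal n = (Point P→Point Q) × (Point P→Point R) = (7371.8, -65588.3, -86083).
So ∂z/∂E = −n_x/n_z = 0.08564 and ∂z/∂N = −n_y/n_z = −0.76192.
Intercept c from Point P: 224.2 − 41.11 + 282.67 = 465.77.
At (49, 386): z_contact = 4.2 − 294.1 + 465.77 = 175.9 m.
Depth below ground = 332 − 175.9 = 156 m.

156 m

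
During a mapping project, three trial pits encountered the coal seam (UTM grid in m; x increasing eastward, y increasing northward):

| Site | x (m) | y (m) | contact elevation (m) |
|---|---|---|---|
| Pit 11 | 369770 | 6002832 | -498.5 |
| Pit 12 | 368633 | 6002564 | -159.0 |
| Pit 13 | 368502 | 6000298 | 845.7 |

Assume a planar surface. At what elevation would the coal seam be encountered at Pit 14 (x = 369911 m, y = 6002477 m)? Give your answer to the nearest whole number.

Two edge vectors: Pit 11→Pit 12 = (-1137, -268, 339.5), Pit 11→Pit 13 = (-1268, -2534, 1344.2).
Normal n = (Pit 11→Pit 12) × (Pit 11→Pit 13) = (500047.4, 1097869.4, 2541334).
So ∂z/∂x = −n_x/n_z = −0.19676571 and ∂z/∂y = −n_y/n_z = −0.43200516.
Intercept c from Pit 11: -498.5 + 72758.06 + 2593254.40 = 2665513.95.
At (369911, 6002477): z = −72785.8 − 2593101.0 + 2665513.95 = -372.9 m.

-373 m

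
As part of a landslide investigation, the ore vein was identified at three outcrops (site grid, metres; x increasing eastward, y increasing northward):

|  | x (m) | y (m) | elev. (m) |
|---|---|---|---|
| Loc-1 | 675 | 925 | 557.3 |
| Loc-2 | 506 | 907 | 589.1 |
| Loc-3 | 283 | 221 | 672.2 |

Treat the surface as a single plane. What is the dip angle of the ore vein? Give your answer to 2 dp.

Two edge vectors: Loc-1→Loc-2 = (-169, -18, 31.8), Loc-1→Loc-3 = (-392, -704, 114.9).
Normal n = (Loc-1→Loc-2) × (Loc-1→Loc-3) = (20319, 6952.5, 111920).
So ∂z/∂x = −n_x/n_z = −0.18155 and ∂z/∂y = −n_y/n_z = −0.06212.
Gradient magnitude |∇z| = √(a² + b²) = √(0.03296 + 0.00386) = 0.19188.
True dip = arctan(0.19188) = 10.86°, dipping toward ENE (azimuth ≈ 071°).

10.86°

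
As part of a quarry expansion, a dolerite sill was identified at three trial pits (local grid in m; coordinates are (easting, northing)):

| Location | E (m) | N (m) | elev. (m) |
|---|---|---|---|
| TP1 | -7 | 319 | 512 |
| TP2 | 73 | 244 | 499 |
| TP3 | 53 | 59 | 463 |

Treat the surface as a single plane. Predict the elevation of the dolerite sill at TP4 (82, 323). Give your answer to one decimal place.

Two edge vectors: TP1→TP2 = (80, -75, -13), TP1→TP3 = (60, -260, -49).
Normal n = (TP1→TP2) × (TP1→TP3) = (295, 3140, -16300).
So ∂z/∂E = −n_x/n_z = 0.01810 and ∂z/∂N = −n_y/n_z = 0.19264.
Intercept c from TP1: 512 + 0.13 − 61.45 = 450.68.
At (82, 323): z = 1.5 + 62.2 + 450.68 = 514.4 m.

514.4 m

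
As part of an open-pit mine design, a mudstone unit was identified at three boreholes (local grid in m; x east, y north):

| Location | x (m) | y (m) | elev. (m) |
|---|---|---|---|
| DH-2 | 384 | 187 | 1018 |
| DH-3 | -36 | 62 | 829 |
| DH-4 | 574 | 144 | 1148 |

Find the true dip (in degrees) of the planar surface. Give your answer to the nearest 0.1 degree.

Let the plane be z = a·x + b·y + c.
DH-3−DH-2: −420a − 125b = −189;  DH-4−DH-2: 190a − 43b = 130.
Solving gives a = 0.58304, b = −0.44702.
Gradient magnitude |∇z| = √(a² + b²) = √(0.33994 + 0.19983) = 0.73469.
True dip = arctan(0.73469) = 36.3°, dipping toward NW (azimuth ≈ 307°).

36.3°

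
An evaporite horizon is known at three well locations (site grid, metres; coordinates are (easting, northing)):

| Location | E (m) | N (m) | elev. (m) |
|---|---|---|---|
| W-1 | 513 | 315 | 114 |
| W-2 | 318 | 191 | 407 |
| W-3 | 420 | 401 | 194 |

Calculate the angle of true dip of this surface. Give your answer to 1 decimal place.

Two edge vectors: W-1→W-2 = (-195, -124, 293), W-1→W-3 = (-93, 86, 80).
Normal n = (W-1→W-2) × (W-1→W-3) = (-35118, -11649, -28302).
So ∂z/∂E = −n_x/n_z = −1.24083 and ∂z/∂N = −n_y/n_z = −0.41160.
Gradient magnitude |∇z| = √(a² + b²) = √(1.53966 + 0.16941) = 1.30732.
True dip = arctan(1.30732) = 52.6°, dipping toward ENE (azimuth ≈ 072°).

52.6°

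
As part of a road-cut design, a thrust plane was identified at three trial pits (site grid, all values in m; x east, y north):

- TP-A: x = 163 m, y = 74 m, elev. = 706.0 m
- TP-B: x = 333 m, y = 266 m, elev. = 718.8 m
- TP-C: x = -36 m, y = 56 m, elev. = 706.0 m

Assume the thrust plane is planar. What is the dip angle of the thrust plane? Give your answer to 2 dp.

Let the plane be z = a·x + b·y + c.
TP-B−TP-A: 170a + 192b = 12.8;  TP-C−TP-A: −199a − 18b = 0.
Solving gives a = −0.00656, b = 0.07247.
Gradient magnitude |∇z| = √(a² + b²) = √(0.00004 + 0.00525) = 0.07277.
True dip = arctan(0.07277) = 4.16°, dipping toward S (azimuth ≈ 175°).

4.16°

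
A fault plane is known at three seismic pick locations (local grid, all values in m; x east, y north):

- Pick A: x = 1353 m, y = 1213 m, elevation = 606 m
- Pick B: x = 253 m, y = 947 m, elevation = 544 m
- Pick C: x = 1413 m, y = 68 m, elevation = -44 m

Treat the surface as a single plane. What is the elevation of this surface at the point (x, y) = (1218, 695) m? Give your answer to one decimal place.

324.9 m

Two edge vectors: Pick A→Pick B = (-1100, -266, -62), Pick A→Pick C = (60, -1145, -650).
Normal n = (Pick A→Pick B) × (Pick A→Pick C) = (101910, -718720, 1275460).
So ∂z/∂x = −n_x/n_z = −0.079901 and ∂z/∂y = −n_y/n_z = 0.563499.
Intercept c from Pick A: 606 + 108.11 − 683.52 = 30.58.
At (1218, 695): z = −97.3 + 391.6 + 30.58 = 324.9 m.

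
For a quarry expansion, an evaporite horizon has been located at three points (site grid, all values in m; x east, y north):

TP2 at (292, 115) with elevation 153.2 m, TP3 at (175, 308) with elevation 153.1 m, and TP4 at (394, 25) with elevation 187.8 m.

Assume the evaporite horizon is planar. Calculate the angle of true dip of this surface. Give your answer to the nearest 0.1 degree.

40.4°

Let the plane be z = a·x + b·y + c.
TP3−TP2: −117a + 193b = −0.1;  TP4−TP2: 102a − 90b = 34.6.
Solving gives a = 0.72835, b = 0.44102.
Gradient magnitude |∇z| = √(a² + b²) = √(0.53050 + 0.19450) = 0.85147.
True dip = arctan(0.85147) = 40.4°, dipping toward WSW (azimuth ≈ 239°).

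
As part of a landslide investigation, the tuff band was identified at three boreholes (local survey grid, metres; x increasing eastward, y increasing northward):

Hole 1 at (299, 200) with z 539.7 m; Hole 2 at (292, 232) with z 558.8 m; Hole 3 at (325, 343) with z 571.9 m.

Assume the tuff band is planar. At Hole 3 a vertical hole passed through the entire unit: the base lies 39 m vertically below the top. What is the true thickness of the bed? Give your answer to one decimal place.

Let the plane be z = a·x + b·y + c.
Hole 2−Hole 1: −7a + 32b = 19.1;  Hole 3−Hole 1: 26a + 143b = 32.2.
Solving gives a = −0.92793, b = 0.39389.
|∇z| = √(a²+b²) = 1.00807, so dip δ = arctan(1.00807) = 45.23°.
True thickness = vertical thickness × cos δ = 39 × cos 45.23° = 27.5 m.

27.5 m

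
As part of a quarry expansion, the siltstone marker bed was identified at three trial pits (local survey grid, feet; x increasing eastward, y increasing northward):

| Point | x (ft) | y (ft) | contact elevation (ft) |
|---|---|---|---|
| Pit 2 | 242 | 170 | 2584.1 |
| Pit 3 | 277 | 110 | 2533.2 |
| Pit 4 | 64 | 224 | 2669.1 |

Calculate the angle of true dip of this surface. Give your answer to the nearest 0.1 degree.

Let the plane be z = a·x + b·y + c.
Pit 3−Pit 2: 35a − 60b = −50.9;  Pit 4−Pit 2: −178a + 54b = 85.
Solving gives a = −0.26751, b = 0.69229.
Gradient magnitude |∇z| = √(a² + b²) = √(0.07156 + 0.47926) = 0.74217.
True dip = arctan(0.74217) = 36.6°, dipping toward SSE (azimuth ≈ 159°).

36.6°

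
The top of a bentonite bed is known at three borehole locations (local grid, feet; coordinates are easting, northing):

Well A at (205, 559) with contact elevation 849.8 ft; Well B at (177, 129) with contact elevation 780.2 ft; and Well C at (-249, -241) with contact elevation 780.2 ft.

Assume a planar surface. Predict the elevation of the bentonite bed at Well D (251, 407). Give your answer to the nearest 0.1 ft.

Two edge vectors: Well A→Well B = (-28, -430, -69.6), Well A→Well C = (-454, -800, -69.6).
Normal n = (Well A→Well B) × (Well A→Well C) = (-25752, 29649.6, -172820).
So ∂z/∂easting = −n_x/n_z = −0.14901 and ∂z/∂northing = −n_y/n_z = 0.17156.
Intercept c from Well A: 849.8 + 30.55 − 95.90 = 784.44.
At (251, 407): z = −37.4 + 69.8 + 784.44 = 816.9 ft.

816.9 ft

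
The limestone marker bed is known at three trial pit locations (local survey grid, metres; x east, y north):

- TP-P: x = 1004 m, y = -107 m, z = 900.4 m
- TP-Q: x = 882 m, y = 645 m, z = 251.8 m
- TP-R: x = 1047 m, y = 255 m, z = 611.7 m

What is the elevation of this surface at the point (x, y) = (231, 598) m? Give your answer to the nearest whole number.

140 m

Two edge vectors: TP-P→TP-Q = (-122, 752, -648.6), TP-P→TP-R = (43, 362, -288.7).
Normal n = (TP-P→TP-Q) × (TP-P→TP-R) = (17690.8, -63111.2, -76500).
So ∂z/∂x = −n_x/n_z = 0.23125 and ∂z/∂y = −n_y/n_z = −0.82498.
Intercept c from TP-P: 900.4 − 232.18 − 88.27 = 579.95.
At (231, 598): z = 53.4 − 493.3 + 579.95 = 140.0 m.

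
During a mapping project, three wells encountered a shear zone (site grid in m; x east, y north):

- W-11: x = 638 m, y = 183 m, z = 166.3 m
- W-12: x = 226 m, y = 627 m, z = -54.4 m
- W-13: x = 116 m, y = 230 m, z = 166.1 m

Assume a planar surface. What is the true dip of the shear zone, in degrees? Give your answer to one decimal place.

28.6°

Two edge vectors: W-11→W-12 = (-412, 444, -220.7), W-11→W-13 = (-522, 47, -0.2).
Normal n = (W-11→W-12) × (W-11→W-13) = (10284.1, 115123, 212404).
So ∂z/∂x = −n_x/n_z = −0.04842 and ∂z/∂y = −n_y/n_z = −0.54200.
Gradient magnitude |∇z| = √(a² + b²) = √(0.00234 + 0.29376) = 0.54416.
True dip = arctan(0.54416) = 28.6°, dipping toward N (azimuth ≈ 005°).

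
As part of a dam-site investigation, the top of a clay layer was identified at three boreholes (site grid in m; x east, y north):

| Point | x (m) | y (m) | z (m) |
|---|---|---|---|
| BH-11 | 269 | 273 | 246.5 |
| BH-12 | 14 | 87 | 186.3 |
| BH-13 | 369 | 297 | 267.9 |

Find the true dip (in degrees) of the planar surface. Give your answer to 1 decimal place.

11.8°

Two edge vectors: BH-11→BH-12 = (-255, -186, -60.2), BH-11→BH-13 = (100, 24, 21.4).
Normal n = (BH-11→BH-12) × (BH-11→BH-13) = (-2535.6, -563, 12480).
So ∂z/∂x = −n_x/n_z = 0.20317 and ∂z/∂y = −n_y/n_z = 0.04511.
Gradient magnitude |∇z| = √(a² + b²) = √(0.04128 + 0.00204) = 0.20812.
True dip = arctan(0.20812) = 11.8°, dipping toward WSW (azimuth ≈ 257°).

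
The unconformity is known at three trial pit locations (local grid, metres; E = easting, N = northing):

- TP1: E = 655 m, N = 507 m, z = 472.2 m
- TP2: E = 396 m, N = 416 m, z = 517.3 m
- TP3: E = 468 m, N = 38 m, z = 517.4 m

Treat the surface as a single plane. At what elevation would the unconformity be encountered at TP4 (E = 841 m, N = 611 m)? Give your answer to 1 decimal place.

438.6 m

Let the plane be z = a·E + b·N + c.
TP2−TP1: −259a − 91b = 45.1;  TP3−TP1: −187a − 469b = 45.2.
Solving gives a = −0.16312, b = −0.03134.
Then c = 472.2 − a·655 − b·507 = 594.93.
At (841, 611): z = −137.2 − 19.1 + 594.93 = 438.6 m.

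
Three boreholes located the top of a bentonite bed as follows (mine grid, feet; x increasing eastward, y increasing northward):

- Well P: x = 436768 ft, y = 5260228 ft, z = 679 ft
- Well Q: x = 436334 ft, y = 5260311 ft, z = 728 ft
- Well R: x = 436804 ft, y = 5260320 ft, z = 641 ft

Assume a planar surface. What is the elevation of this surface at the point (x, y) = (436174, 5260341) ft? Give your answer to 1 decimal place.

746.3 ft

Two edge vectors: Well P→Well Q = (-434, 83, 49), Well P→Well R = (36, 92, -38).
Normal n = (Well P→Well Q) × (Well P→Well R) = (-7662, -14728, -42916).
So ∂z/∂x = −n_x/n_z = −0.178534812 and ∂z/∂y = −n_y/n_z = −0.343182030.
Intercept c from Well P: 679 + 77978.29 + 1805215.72 = 1883873.02.
At (436174, 5260341): z = −77872.2 − 1805254.5 + 1883873.02 = 746.3 ft.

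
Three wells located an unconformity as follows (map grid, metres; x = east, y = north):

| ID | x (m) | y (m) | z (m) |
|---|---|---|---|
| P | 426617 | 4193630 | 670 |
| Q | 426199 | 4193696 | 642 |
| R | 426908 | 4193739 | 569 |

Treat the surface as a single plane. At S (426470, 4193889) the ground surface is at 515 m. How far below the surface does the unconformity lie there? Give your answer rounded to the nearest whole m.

38 m

Two edge vectors: P→Q = (-418, 66, -28), P→R = (291, 109, -101).
Normal n = (P→Q) × (P→R) = (-3614, -50366, -64768).
So ∂z/∂x = −n_x/n_z = −0.05579916 and ∂z/∂y = −n_y/n_z = −0.77763710.
Intercept c from P: 670 + 23804.87 + 3261122.29 = 3285597.16.
At (426470, 4193889): z_contact = −23796.7 − 3261323.7 + 3285597.16 = 476.8 m.
Depth below ground = 515 − 476.8 = 38 m.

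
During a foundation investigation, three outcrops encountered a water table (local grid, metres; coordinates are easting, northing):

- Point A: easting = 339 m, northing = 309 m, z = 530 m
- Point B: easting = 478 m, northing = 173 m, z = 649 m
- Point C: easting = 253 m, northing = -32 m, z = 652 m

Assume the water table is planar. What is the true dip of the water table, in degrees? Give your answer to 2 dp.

Two edge vectors: Point A→Point B = (139, -136, 119), Point A→Point C = (-86, -341, 122).
Normal n = (Point A→Point B) × (Point A→Point C) = (23987, -27192, -59095).
So ∂z/∂easting = −n_x/n_z = 0.40591 and ∂z/∂northing = −n_y/n_z = −0.46014.
Gradient magnitude |∇z| = √(a² + b²) = √(0.16476 + 0.21173) = 0.61359.
True dip = arctan(0.61359) = 31.53°, dipping toward NW (azimuth ≈ 319°).

31.53°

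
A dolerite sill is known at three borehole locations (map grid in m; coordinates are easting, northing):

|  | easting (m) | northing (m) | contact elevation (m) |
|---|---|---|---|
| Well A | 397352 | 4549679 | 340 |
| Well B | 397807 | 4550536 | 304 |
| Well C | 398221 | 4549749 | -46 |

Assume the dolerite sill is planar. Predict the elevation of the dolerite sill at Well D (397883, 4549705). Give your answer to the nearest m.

Two edge vectors: Well A→Well B = (455, 857, -36), Well A→Well C = (869, 70, -386).
Normal n = (Well A→Well B) × (Well A→Well C) = (-328282, 144346, -712883).
So ∂z/∂easting = −n_x/n_z = −0.46049913 and ∂z/∂northing = −n_y/n_z = 0.20248203.
Intercept c from Well A: 340 + 182980.25 − 921228.26 = −737908.01.
At (397883, 4549705): z = −183224.8 + 921233.5 − 737908.01 = 100.7 m.

101 m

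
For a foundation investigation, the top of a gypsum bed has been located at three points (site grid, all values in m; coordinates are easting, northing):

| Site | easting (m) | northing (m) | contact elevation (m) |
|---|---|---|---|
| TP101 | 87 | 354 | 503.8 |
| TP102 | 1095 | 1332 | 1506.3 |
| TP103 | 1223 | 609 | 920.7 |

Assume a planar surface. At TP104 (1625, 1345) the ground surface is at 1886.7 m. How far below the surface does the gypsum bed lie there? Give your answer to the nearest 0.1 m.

Two edge vectors: TP101→TP102 = (1008, 978, 1002.5), TP101→TP103 = (1136, 255, 416.9).
Normal n = (TP101→TP102) × (TP101→TP103) = (152090.7, 718604.8, -853968).
So ∂z/∂easting = −n_x/n_z = 0.178099 and ∂z/∂northing = −n_y/n_z = 0.841489.
Intercept c from TP101: 503.8 − 15.49 − 297.89 = 190.42.
At (1625, 1345): z_contact = 289.41 + 1131.80 + 190.42 = 1611.63 m.
Depth below ground = 1886.7 − 1611.63 = 275.1 m.

275.1 m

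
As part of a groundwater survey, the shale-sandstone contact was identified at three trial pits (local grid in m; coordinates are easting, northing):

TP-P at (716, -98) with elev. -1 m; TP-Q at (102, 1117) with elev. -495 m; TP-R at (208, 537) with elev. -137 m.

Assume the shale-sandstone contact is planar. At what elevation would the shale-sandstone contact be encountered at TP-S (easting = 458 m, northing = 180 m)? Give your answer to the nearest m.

Let the plane be z = a·easting + b·northing + c.
TP-Q−TP-P: −614a + 1215b = −494;  TP-R−TP-P: −508a + 635b = −136.
Solving gives a = −0.65302, b = −0.73659.
Then c = -1 − a·716 − b·-98 = 394.37.
At (458, 180): z = −299.1 − 132.6 + 394.37 = -37.3 m.

-37 m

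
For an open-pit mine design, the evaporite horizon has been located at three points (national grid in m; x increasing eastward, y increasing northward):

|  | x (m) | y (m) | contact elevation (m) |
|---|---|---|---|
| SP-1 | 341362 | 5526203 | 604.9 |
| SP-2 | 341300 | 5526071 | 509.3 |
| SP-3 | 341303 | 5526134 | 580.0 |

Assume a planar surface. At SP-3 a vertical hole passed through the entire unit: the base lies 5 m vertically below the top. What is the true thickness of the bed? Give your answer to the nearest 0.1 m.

2.8 m

Two edge vectors: SP-1→SP-2 = (-62, -132, -95.6), SP-1→SP-3 = (-59, -69, -24.9).
Normal n = (SP-1→SP-2) × (SP-1→SP-3) = (-3309.6, 4096.6, -3510).
So ∂z/∂x = −n_x/n_z = −0.94291 and ∂z/∂y = −n_y/n_z = 1.16712.
|∇z| = √(a²+b²) = 1.50042, so dip δ = arctan(1.50042) = 56.32°.
True thickness = vertical thickness × cos δ = 5 × cos 56.32° = 2.8 m.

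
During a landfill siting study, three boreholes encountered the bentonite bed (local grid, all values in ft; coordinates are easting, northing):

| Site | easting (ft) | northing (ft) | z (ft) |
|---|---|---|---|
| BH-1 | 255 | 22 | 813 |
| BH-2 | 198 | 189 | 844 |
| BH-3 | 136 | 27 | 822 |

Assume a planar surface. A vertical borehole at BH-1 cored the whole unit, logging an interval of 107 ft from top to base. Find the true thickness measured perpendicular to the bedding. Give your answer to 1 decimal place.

Two edge vectors: BH-1→BH-2 = (-57, 167, 31), BH-1→BH-3 = (-119, 5, 9).
Normal n = (BH-1→BH-2) × (BH-1→BH-3) = (1348, -3176, 19588).
So ∂z/∂easting = −n_x/n_z = −0.06882 and ∂z/∂northing = −n_y/n_z = 0.16214.
|∇z| = √(a²+b²) = 0.17614, so dip δ = arctan(0.17614) = 9.99°.
True thickness = vertical thickness × cos δ = 107 × cos 9.99° = 105.4 ft.

105.4 ft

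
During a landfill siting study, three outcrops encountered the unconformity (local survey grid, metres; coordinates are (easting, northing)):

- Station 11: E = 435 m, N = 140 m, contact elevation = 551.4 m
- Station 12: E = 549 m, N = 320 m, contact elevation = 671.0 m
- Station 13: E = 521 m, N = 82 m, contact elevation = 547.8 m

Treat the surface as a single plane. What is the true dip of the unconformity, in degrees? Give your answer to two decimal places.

29.32°

Two edge vectors: Station 11→Station 12 = (114, 180, 119.6), Station 11→Station 13 = (86, -58, -3.6).
Normal n = (Station 11→Station 12) × (Station 11→Station 13) = (6288.8, 10696, -22092).
So ∂z/∂E = −n_x/n_z = 0.28466 and ∂z/∂N = −n_y/n_z = 0.48416.
Gradient magnitude |∇z| = √(a² + b²) = √(0.08103 + 0.23441) = 0.56164.
True dip = arctan(0.56164) = 29.32°, dipping toward SSW (azimuth ≈ 210°).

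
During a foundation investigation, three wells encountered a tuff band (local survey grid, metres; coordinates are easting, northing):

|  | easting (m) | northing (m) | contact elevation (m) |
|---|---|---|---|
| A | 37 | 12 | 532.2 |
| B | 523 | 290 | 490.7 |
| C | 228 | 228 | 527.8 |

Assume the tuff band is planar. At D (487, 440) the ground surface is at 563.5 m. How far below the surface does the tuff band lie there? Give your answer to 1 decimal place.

50.7 m

Two edge vectors: A→B = (486, 278, -41.5), A→C = (191, 216, -4.4).
Normal n = (A→B) × (A→C) = (7740.8, -5788.1, 51878).
So ∂z/∂easting = −n_x/n_z = −0.14921 and ∂z/∂northing = −n_y/n_z = 0.11157.
Intercept c from A: 532.2 + 5.52 − 1.34 = 536.38.
At (487, 440): z_contact = −72.67 + 49.09 + 536.38 = 512.81 m.
Depth below ground = 563.5 − 512.81 = 50.7 m.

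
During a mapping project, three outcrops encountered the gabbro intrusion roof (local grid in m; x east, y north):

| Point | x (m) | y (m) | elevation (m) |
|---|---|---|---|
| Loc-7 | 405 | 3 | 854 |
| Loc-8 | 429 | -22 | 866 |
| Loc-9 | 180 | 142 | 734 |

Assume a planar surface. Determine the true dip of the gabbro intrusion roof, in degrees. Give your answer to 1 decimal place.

30.4°

Two edge vectors: Loc-7→Loc-8 = (24, -25, 12), Loc-7→Loc-9 = (-225, 139, -120).
Normal n = (Loc-7→Loc-8) × (Loc-7→Loc-9) = (1332, 180, -2289).
So ∂z/∂x = −n_x/n_z = 0.58191 and ∂z/∂y = −n_y/n_z = 0.07864.
Gradient magnitude |∇z| = √(a² + b²) = √(0.33862 + 0.00618) = 0.58720.
True dip = arctan(0.58720) = 30.4°, dipping toward W (azimuth ≈ 262°).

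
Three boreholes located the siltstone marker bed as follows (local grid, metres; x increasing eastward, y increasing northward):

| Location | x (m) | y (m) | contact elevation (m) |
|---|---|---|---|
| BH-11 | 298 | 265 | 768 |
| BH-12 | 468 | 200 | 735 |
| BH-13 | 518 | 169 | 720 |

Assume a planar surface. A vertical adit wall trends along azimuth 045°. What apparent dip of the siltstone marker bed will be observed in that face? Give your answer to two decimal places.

16.61°

Let the plane be z = a·x + b·y + c.
BH-12−BH-11: 170a − 65b = −33;  BH-13−BH-11: 220a − 96b = −48.
Solving gives a = −0.02376, b = 0.44554.
Unit vector along 045° is (sin 45°, cos 45°) = (0.7071, 0.7071).
Slope in that direction = a·(0.7071) + b·(0.7071) = 0.29825.
Apparent dip = arctan|0.29825| = 16.61° (true dip is 24.0°, so apparent ≤ true as expected).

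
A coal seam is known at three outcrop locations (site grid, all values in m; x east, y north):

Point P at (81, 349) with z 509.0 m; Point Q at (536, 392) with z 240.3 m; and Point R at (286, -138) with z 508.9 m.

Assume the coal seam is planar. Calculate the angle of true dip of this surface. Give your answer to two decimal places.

Let the plane be z = a·x + b·y + c.
Point Q−Point P: 455a + 43b = −268.7;  Point R−Point P: 205a − 487b = −0.1.
Solving gives a = −0.56797, b = −0.23888.
Gradient magnitude |∇z| = √(a² + b²) = √(0.32259 + 0.05706) = 0.61616.
True dip = arctan(0.61616) = 31.64°, dipping toward ENE (azimuth ≈ 067°).

31.64°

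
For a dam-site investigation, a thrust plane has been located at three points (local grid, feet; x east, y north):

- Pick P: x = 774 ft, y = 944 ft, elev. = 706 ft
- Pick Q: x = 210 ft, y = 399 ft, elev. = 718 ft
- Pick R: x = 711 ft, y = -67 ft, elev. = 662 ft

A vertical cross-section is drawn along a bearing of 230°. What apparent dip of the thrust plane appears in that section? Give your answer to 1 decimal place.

1.2°

Let the plane be z = a·x + b·y + c.
Pick Q−Pick P: −564a − 545b = 12;  Pick R−Pick P: −63a − 1011b = −44.
Solving gives a = −0.06739, b = 0.04772.
Unit vector along 230° is (sin 230°, cos 230°) = (-0.7660, -0.6428).
Slope in that direction = a·(-0.7660) + b·(-0.6428) = 0.02095.
Apparent dip = arctan|0.02095| = 1.2° (true dip is 4.7°, so apparent ≤ true as expected).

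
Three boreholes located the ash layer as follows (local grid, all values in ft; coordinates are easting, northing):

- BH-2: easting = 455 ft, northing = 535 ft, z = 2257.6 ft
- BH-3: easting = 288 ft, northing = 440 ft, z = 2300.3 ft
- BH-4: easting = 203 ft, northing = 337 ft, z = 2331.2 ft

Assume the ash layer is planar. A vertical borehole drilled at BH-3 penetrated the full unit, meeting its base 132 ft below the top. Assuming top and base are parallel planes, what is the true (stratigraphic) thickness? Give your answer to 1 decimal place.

Two edge vectors: BH-2→BH-3 = (-167, -95, 42.7), BH-2→BH-4 = (-252, -198, 73.6).
Normal n = (BH-2→BH-3) × (BH-2→BH-4) = (1462.6, 1530.8, 9126).
So ∂z/∂easting = −n_x/n_z = −0.16027 and ∂z/∂northing = −n_y/n_z = −0.16774.
|∇z| = √(a²+b²) = 0.23200, so dip δ = arctan(0.23200) = 13.06°.
True thickness = vertical thickness × cos δ = 132 × cos 13.06° = 128.6 ft.

128.6 ft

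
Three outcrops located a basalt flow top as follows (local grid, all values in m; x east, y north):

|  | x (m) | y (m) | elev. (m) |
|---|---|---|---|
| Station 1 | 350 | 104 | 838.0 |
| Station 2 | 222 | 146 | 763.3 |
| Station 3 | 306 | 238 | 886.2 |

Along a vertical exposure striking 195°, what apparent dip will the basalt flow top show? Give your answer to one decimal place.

38.7°

Let the plane be z = a·x + b·y + c.
Station 2−Station 1: −128a + 42b = −74.7;  Station 3−Station 1: −44a + 134b = 48.2.
Solving gives a = 0.78634, b = 0.61790.
Unit vector along 195° is (sin 195°, cos 195°) = (-0.2588, -0.9659).
Slope in that direction = a·(-0.2588) + b·(-0.9659) = −0.80037.
Apparent dip = arctan|0.80037| = 38.7° (true dip is 45.0°, so apparent ≤ true as expected).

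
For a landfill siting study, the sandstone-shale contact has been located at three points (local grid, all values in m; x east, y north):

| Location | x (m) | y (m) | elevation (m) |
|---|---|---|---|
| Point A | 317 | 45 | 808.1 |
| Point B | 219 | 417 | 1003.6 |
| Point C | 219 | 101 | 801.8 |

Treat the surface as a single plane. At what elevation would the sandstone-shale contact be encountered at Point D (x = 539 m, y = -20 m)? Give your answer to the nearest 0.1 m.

Let the plane be z = a·x + b·y + c.
Point B−Point A: −98a + 372b = 195.5;  Point C−Point A: −98a + 56b = −6.3.
Solving gives a = 0.42920, b = 0.63861.
Then c = 808.1 − a·317 − b·45 = 643.30.
At (539, -20): z = 231.3 − 12.8 + 643.30 = 861.9 m.

861.9 m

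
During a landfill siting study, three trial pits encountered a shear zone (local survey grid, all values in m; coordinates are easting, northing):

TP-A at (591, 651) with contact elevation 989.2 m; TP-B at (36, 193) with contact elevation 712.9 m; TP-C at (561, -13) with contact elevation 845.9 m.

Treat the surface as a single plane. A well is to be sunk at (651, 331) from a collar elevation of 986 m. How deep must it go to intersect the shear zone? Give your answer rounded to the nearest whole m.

41 m

Let the plane be z = a·easting + b·northing + c.
TP-B−TP-A: −555a − 458b = −276.3;  TP-C−TP-A: −30a − 664b = −143.3.
Solving gives a = 0.33213, b = 0.20081.
Then c = 989.2 − a·591 − b·651 = 662.19.
At (651, 331): z_contact = 216.2 + 66.5 + 662.19 = 944.9 m.
Depth below ground = 986 − 944.9 = 41 m.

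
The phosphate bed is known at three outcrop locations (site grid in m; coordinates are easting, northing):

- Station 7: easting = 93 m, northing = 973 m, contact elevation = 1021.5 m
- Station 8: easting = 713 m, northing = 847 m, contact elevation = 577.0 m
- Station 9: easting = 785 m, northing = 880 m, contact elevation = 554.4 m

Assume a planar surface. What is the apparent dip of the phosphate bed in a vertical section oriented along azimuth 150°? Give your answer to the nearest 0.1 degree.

39.5°

Two edge vectors: Station 7→Station 8 = (620, -126, -444.5), Station 7→Station 9 = (692, -93, -467.1).
Normal n = (Station 7→Station 8) × (Station 7→Station 9) = (17516.1, -17992, 29532).
So ∂z/∂easting = −n_x/n_z = −0.59312 and ∂z/∂northing = −n_y/n_z = 0.60924.
Unit vector along 150° is (sin 150°, cos 150°) = (0.5000, -0.8660).
Slope in that direction = a·(0.5000) + b·(-0.8660) = −0.82418.
Apparent dip = arctan|0.82418| = 39.5° (true dip is 40.4°, so apparent ≤ true as expected).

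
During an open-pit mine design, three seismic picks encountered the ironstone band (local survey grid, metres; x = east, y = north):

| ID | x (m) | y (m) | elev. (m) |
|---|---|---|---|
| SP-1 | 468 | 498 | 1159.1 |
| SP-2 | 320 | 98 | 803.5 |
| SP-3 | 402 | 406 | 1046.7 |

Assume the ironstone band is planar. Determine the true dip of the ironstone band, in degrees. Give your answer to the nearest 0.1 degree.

Let the plane be z = a·x + b·y + c.
SP-2−SP-1: −148a − 400b = −355.6;  SP-3−SP-1: −66a − 92b = −112.4.
Solving gives a = 0.95782, b = 0.53461.
Gradient magnitude |∇z| = √(a² + b²) = √(0.91742 + 0.28580) = 1.09692.
True dip = arctan(1.09692) = 47.6°, dipping toward WSW (azimuth ≈ 241°).

47.6°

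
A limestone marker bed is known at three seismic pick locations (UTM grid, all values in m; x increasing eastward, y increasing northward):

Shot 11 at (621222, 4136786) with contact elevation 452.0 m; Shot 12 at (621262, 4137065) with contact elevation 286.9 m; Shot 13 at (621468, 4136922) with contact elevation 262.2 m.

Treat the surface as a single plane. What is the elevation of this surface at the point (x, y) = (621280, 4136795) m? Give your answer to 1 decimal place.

Two edge vectors: Shot 11→Shot 12 = (40, 279, -165.1), Shot 11→Shot 13 = (246, 136, -189.8).
Normal n = (Shot 11→Shot 12) × (Shot 11→Shot 13) = (-30500.6, -33022.6, -63194).
So ∂z/∂x = −n_x/n_z = −0.482650252 and ∂z/∂y = −n_y/n_z = −0.522559104.
Intercept c from Shot 11: 452 + 299832.95 + 2161715.18 = 2462000.14.
At (621280, 4136795): z = −299860.9 − 2161719.9 + 2462000.14 = 419.3 m.

419.3 m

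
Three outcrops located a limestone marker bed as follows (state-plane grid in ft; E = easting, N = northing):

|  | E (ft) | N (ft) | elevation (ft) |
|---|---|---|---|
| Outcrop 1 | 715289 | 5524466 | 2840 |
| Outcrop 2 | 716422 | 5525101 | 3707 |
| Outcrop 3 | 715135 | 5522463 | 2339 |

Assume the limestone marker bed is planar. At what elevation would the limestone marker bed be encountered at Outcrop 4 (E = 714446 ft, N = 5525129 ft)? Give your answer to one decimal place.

2421.9 ft

Let the plane be z = a·E + b·N + c.
Outcrop 2−Outcrop 1: 1133a + 635b = 867;  Outcrop 3−Outcrop 1: −154a − 2003b = −501.
Solving gives a = 0.653186646, b = 0.199904771.
Then c = 2840 − a·715289 − b·5524466 = −1568744.33.
At (714446, 5525129): z = 466666.6 + 1104499.6 − 1568744.33 = 2421.9 ft.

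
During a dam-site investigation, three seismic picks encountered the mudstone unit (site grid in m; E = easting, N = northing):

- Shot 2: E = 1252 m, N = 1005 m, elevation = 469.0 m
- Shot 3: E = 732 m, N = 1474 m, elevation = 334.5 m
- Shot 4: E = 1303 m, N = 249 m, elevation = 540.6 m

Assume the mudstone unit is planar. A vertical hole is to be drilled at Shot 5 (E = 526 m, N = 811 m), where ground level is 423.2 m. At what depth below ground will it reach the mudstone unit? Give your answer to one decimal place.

72.2 m

Two edge vectors: Shot 2→Shot 3 = (-520, 469, -134.5), Shot 2→Shot 4 = (51, -756, 71.6).
Normal n = (Shot 2→Shot 3) × (Shot 2→Shot 4) = (-68101.6, 30372.5, 369201).
So ∂z/∂E = −n_x/n_z = 0.184457 and ∂z/∂N = −n_y/n_z = −0.082265.
Intercept c from Shot 2: 469 − 230.94 + 82.68 = 320.74.
At (526, 811): z_contact = 97.02 − 66.72 + 320.74 = 351.04 m.
Depth below ground = 423.2 − 351.04 = 72.2 m.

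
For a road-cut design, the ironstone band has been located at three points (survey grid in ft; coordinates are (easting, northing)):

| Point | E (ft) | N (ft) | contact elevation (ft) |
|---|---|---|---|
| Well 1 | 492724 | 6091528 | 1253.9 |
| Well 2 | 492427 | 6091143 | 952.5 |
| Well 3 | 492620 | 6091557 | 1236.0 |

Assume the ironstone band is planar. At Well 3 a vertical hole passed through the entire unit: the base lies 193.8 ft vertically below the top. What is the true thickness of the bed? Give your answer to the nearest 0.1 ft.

Two edge vectors: Well 1→Well 2 = (-297, -385, -301.4), Well 1→Well 3 = (-104, 29, -17.9).
Normal n = (Well 1→Well 2) × (Well 1→Well 3) = (15632.1, 26029.3, -48653).
So ∂z/∂E = −n_x/n_z = 0.32130 and ∂z/∂N = −n_y/n_z = 0.53500.
|∇z| = √(a²+b²) = 0.62406, so dip δ = arctan(0.62406) = 31.97°.
True thickness = vertical thickness × cos δ = 193.8 × cos 31.97° = 164.4 ft.

164.4 ft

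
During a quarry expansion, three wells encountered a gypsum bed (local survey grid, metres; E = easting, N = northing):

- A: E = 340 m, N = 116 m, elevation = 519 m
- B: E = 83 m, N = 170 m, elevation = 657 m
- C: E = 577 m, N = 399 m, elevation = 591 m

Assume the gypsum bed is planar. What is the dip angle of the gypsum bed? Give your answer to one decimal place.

36.0°

Two edge vectors: A→B = (-257, 54, 138), A→C = (237, 283, 72).
Normal n = (A→B) × (A→C) = (-35166, 51210, -85529).
So ∂z/∂E = −n_x/n_z = −0.41116 and ∂z/∂N = −n_y/n_z = 0.59874.
Gradient magnitude |∇z| = √(a² + b²) = √(0.16905 + 0.35849) = 0.72632.
True dip = arctan(0.72632) = 36.0°, dipping toward SE (azimuth ≈ 146°).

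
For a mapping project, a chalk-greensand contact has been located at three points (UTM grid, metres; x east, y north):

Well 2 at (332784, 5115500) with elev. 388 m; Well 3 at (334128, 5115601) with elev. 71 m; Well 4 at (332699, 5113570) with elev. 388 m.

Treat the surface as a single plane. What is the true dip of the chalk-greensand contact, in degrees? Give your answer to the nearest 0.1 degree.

13.3°

Two edge vectors: Well 2→Well 3 = (1344, 101, -317), Well 2→Well 4 = (-85, -1930, 0).
Normal n = (Well 2→Well 3) × (Well 2→Well 4) = (-611810, 26945, -2585335).
So ∂z/∂x = −n_x/n_z = −0.23665 and ∂z/∂y = −n_y/n_z = 0.01042.
Gradient magnitude |∇z| = √(a² + b²) = √(0.05600 + 0.00011) = 0.23688.
True dip = arctan(0.23688) = 13.3°, dipping toward E (azimuth ≈ 093°).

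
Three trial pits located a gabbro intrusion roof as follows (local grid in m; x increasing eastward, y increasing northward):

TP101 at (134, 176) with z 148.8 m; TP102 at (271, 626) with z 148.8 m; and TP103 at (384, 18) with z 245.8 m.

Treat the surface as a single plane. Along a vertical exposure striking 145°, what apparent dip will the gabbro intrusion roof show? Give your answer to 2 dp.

14.99°

Let the plane be z = a·x + b·y + c.
TP102−TP101: 137a + 450b = 0;  TP103−TP101: 250a − 158b = 97.
Solving gives a = 0.32539, b = −0.09906.
Unit vector along 145° is (sin 145°, cos 145°) = (0.5736, -0.8192).
Slope in that direction = a·(0.5736) + b·(-0.8192) = 0.26779.
Apparent dip = arctan|0.26779| = 14.99° (true dip is 18.8°, so apparent ≤ true as expected).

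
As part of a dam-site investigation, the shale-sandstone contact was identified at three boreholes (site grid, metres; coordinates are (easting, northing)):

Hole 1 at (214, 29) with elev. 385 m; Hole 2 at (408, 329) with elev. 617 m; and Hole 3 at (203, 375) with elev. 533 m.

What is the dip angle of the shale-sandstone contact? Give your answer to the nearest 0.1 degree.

34.0°

Two edge vectors: Hole 1→Hole 2 = (194, 300, 232), Hole 1→Hole 3 = (-11, 346, 148).
Normal n = (Hole 1→Hole 2) × (Hole 1→Hole 3) = (-35872, -31264, 70424).
So ∂z/∂E = −n_x/n_z = 0.50937 and ∂z/∂N = −n_y/n_z = 0.44394.
Gradient magnitude |∇z| = √(a² + b²) = √(0.25946 + 0.19708) = 0.67568.
True dip = arctan(0.67568) = 34.0°, dipping toward SW (azimuth ≈ 229°).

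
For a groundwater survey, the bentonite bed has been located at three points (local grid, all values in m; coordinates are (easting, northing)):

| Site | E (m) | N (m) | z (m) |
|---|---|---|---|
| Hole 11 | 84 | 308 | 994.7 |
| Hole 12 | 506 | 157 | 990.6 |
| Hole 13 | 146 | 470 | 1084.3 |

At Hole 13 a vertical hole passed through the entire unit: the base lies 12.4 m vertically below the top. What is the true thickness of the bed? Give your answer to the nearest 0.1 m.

Let the plane be z = a·E + b·N + c.
Hole 12−Hole 11: 422a − 151b = −4.1;  Hole 13−Hole 11: 62a + 162b = 89.6.
Solving gives a = 0.16552, b = 0.48974.
|∇z| = √(a²+b²) = 0.51695, so dip δ = arctan(0.51695) = 27.34°.
True thickness = vertical thickness × cos δ = 12.4 × cos 27.34° = 11.0 m.

11.0 m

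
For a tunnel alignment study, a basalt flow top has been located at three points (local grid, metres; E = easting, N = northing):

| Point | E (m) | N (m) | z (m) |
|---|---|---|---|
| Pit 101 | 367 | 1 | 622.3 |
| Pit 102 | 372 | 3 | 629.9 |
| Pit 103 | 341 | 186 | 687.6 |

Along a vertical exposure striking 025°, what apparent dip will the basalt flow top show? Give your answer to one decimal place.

Let the plane be z = a·E + b·N + c.
Pit 102−Pit 101: 5a + 2b = 7.6;  Pit 103−Pit 101: −26a + 185b = 65.3.
Solving gives a = 1.30542, b = 0.53644.
Unit vector along 025° is (sin 25°, cos 25°) = (0.4226, 0.9063).
Slope in that direction = a·(0.4226) + b·(0.9063) = 1.03787.
Apparent dip = arctan|1.03787| = 46.1° (true dip is 54.7°, so apparent ≤ true as expected).

46.1°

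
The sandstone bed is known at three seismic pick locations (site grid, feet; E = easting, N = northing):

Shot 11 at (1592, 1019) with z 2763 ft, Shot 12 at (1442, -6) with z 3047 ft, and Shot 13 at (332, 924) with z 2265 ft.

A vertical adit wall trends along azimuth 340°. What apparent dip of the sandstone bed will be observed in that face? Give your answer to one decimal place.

24.8°

Two edge vectors: Shot 11→Shot 12 = (-150, -1025, 284), Shot 11→Shot 13 = (-1260, -95, -498).
Normal n = (Shot 11→Shot 12) × (Shot 11→Shot 13) = (537430, -432540, -1277250).
So ∂z/∂E = −n_x/n_z = 0.42077 and ∂z/∂N = −n_y/n_z = −0.33865.
Unit vector along 340° is (sin 340°, cos 340°) = (-0.3420, 0.9397).
Slope in that direction = a·(-0.3420) + b·(0.9397) = −0.46214.
Apparent dip = arctan|0.46214| = 24.8° (true dip is 28.4°, so apparent ≤ true as expected).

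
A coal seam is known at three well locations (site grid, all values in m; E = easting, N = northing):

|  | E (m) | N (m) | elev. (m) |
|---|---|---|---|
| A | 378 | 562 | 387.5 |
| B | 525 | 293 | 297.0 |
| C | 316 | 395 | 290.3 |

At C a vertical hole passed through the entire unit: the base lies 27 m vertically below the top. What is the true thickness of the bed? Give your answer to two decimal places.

23.64 m

Let the plane be z = a·E + b·N + c.
B−A: 147a − 269b = −90.5;  C−A: −62a − 167b = −97.2.
Solving gives a = 0.26762, b = 0.48268.
|∇z| = √(a²+b²) = 0.55191, so dip δ = arctan(0.55191) = 28.89°.
True thickness = vertical thickness × cos δ = 27 × cos 28.89° = 23.64 m.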